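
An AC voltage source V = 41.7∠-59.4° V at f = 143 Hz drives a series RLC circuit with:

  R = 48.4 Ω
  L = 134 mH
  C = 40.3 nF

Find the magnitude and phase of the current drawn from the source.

Step 1 — Angular frequency: ω = 2π·f = 2π·143 = 898.5 rad/s.
Step 2 — Component impedances:
  R: Z = R = 48.4 Ω
  L: Z = jωL = j·898.5·0.134 = 0 + j120.4 Ω
  C: Z = 1/(jωC) = -j/(ω·C) = 0 - j2.762e+04 Ω
Step 3 — Series combination: Z_total = R + L + C = 48.4 - j2.75e+04 Ω = 2.75e+04∠-89.9° Ω.
Step 4 — Source phasor: V = 41.7∠-59.4° V = 21.23 - j35.89 V.
Step 5 — Ohm's law: I = V / Z_total = (21.23 - j35.89) / (48.4 - j2.75e+04) = 0.001307 + j0.0007697 A.
Step 6 — Convert to polar: |I| = 0.001517 A, ∠I = 30.5°.

I = 0.001517∠30.5° A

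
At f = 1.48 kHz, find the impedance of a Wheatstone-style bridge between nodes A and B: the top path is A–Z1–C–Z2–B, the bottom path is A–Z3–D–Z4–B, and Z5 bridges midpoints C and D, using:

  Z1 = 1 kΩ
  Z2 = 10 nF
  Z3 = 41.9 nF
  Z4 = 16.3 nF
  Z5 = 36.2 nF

Step 1 — Angular frequency: ω = 2π·f = 2π·1480 = 9299 rad/s.
Step 2 — Component impedances:
  Z1: Z = R = 1000 Ω
  Z2: Z = 1/(jωC) = -j/(ω·C) = 0 - j1.075e+04 Ω
  Z3: Z = 1/(jωC) = -j/(ω·C) = 0 - j2567 Ω
  Z4: Z = 1/(jωC) = -j/(ω·C) = 0 - j6597 Ω
  Z5: Z = 1/(jωC) = -j/(ω·C) = 0 - j2971 Ω
Step 3 — Bridge requires nodal analysis (the Z5 bridge couples midpoints C and D, so the two paths cannot be reduced to a simple series/parallel combination). Setting node B to ground and injecting 1 A at node A, the 3-node admittance system at A, C, D solves to V_A = Z_AB = 461.1 - j4669 Ω = 4692∠-84.4° Ω.

Z = 461.1 - j4669 Ω = 4692∠-84.4° Ω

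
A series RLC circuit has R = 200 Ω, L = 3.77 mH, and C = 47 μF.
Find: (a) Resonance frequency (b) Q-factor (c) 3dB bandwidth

Step 1 — Resonance condition Im(Z)=0 gives ω₀ = 1/√(LC).
Step 2 — ω₀ = 1/√(0.00377·4.7e-05) = 2376 rad/s.
Step 3 — f₀ = ω₀/(2π) = 378.1 Hz.
Step 4 — Series Q: Q = ω₀L/R = 2376·0.00377/200 = 0.04478.
Step 5 — 3dB bandwidth: Δω = ω₀/Q = 5.305e+04 rad/s; BW = Δω/(2π) = 8443 Hz.

(a) f₀ = 378.1 Hz  (b) Q = 0.04478  (c) BW = 8443 Hz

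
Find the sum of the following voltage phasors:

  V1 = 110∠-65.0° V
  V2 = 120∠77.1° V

Step 1 — Convert each phasor to rectangular form:
  V1 = 110·(cos(-65.0°) + j·sin(-65.0°)) = 46.49 - j99.69 V
  V2 = 120·(cos(77.1°) + j·sin(77.1°)) = 26.79 + j117 V
Step 2 — Sum components: V_total = 73.28 + j17.28 V.
Step 3 — Convert to polar: |V_total| = 75.29 V, ∠V_total = 13.3°.

V_total = 75.29∠13.3° V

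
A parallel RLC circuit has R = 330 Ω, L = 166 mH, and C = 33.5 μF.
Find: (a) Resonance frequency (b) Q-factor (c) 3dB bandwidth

Step 1 — Resonance: ω₀ = 1/√(LC) = 1/√(0.166·3.35e-05) = 424.1 rad/s.
Step 2 — f₀ = ω₀/(2π) = 67.49 Hz.
Step 3 — Parallel Q: Q = R/(ω₀L) = 330/(424.1·0.166) = 4.688.
Step 4 — Bandwidth: Δω = ω₀/Q = 90.46 rad/s; BW = Δω/(2π) = 14.4 Hz.

(a) f₀ = 67.49 Hz  (b) Q = 4.688  (c) BW = 14.4 Hz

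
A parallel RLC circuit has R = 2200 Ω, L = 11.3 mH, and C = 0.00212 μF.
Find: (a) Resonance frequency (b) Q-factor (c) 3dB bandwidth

Step 1 — Resonance: ω₀ = 1/√(LC) = 1/√(0.0113·2.12e-09) = 2.043e+05 rad/s.
Step 2 — f₀ = ω₀/(2π) = 3.252e+04 Hz.
Step 3 — Parallel Q: Q = R/(ω₀L) = 2200/(2.043e+05·0.0113) = 0.9529.
Step 4 — Bandwidth: Δω = ω₀/Q = 2.144e+05 rad/s; BW = Δω/(2π) = 3.412e+04 Hz.

(a) f₀ = 3.252e+04 Hz  (b) Q = 0.9529  (c) BW = 3.412e+04 Hz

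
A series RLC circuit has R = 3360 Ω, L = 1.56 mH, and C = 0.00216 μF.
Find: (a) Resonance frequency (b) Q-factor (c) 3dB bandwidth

Step 1 — Resonance: ω₀ = 1/√(LC) = 1/√(0.00156·2.16e-09) = 5.448e+05 rad/s.
Step 2 — f₀ = ω₀/(2π) = 8.67e+04 Hz.
Step 3 — Series Q: Q = ω₀L/R = 5.448e+05·0.00156/3360 = 0.2529.
Step 4 — Bandwidth: Δω = ω₀/Q = 2.154e+06 rad/s; BW = Δω/(2π) = 3.428e+05 Hz.

(a) f₀ = 8.67e+04 Hz  (b) Q = 0.2529  (c) BW = 3.428e+05 Hz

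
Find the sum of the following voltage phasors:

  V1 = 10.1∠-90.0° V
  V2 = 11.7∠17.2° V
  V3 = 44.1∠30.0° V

Step 1 — Convert each phasor to rectangular form:
  V1 = 10.1·(cos(-90.0°) + j·sin(-90.0°)) = 0 - j10.1 V
  V2 = 11.7·(cos(17.2°) + j·sin(17.2°)) = 11.18 + j3.46 V
  V3 = 44.1·(cos(30.0°) + j·sin(30.0°)) = 38.19 + j22.05 V
Step 2 — Sum components: V_total = 49.37 + j15.41 V.
Step 3 — Convert to polar: |V_total| = 51.72 V, ∠V_total = 17.3°.

V_total = 51.72∠17.3° V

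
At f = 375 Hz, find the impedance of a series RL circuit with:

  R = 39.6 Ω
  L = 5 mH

Step 1 — Angular frequency: ω = 2π·f = 2π·375 = 2356 rad/s.
Step 2 — Component impedances:
  R: Z = R = 39.6 Ω
  L: Z = jωL = j·2356·0.005 = 0 + j11.78 Ω
Step 3 — Series combination: Z_total = R + L = 39.6 + j11.78 Ω = 41.32∠16.6° Ω.

Z = 39.6 + j11.78 Ω = 41.32∠16.6° Ω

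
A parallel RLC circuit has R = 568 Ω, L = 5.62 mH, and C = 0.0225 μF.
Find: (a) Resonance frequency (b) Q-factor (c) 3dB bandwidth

Step 1 — Resonance: ω₀ = 1/√(LC) = 1/√(0.00562·2.25e-08) = 8.893e+04 rad/s.
Step 2 — f₀ = ω₀/(2π) = 1.415e+04 Hz.
Step 3 — Parallel Q: Q = R/(ω₀L) = 568/(8.893e+04·0.00562) = 1.137.
Step 4 — Bandwidth: Δω = ω₀/Q = 7.825e+04 rad/s; BW = Δω/(2π) = 1.245e+04 Hz.

(a) f₀ = 1.415e+04 Hz  (b) Q = 1.137  (c) BW = 1.245e+04 Hz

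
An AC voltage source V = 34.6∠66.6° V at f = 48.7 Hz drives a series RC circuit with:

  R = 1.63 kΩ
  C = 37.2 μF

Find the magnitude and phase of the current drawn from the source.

Step 1 — Angular frequency: ω = 2π·f = 2π·48.7 = 306 rad/s.
Step 2 — Component impedances:
  R: Z = R = 1630 Ω
  C: Z = 1/(jωC) = -j/(ω·C) = 0 - j87.85 Ω
Step 3 — Series combination: Z_total = R + C = 1630 - j87.85 Ω = 1632∠-3.1° Ω.
Step 4 — Source phasor: V = 34.6∠66.6° V = 13.74 + j31.75 V.
Step 5 — Ohm's law: I = V / Z_total = (13.74 + j31.75) / (1630 - j87.85) = 0.007359 + j0.01988 A.
Step 6 — Convert to polar: |I| = 0.0212 A, ∠I = 69.7°.

I = 0.0212∠69.7° A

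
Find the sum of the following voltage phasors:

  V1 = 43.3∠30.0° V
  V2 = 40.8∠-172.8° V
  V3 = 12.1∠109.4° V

Step 1 — Convert each phasor to rectangular form:
  V1 = 43.3·(cos(30.0°) + j·sin(30.0°)) = 37.5 + j21.65 V
  V2 = 40.8·(cos(-172.8°) + j·sin(-172.8°)) = -40.48 - j5.114 V
  V3 = 12.1·(cos(109.4°) + j·sin(109.4°)) = -4.019 + j11.41 V
Step 2 — Sum components: V_total = -6.999 + j27.95 V.
Step 3 — Convert to polar: |V_total| = 28.81 V, ∠V_total = 104.1°.

V_total = 28.81∠104.1° V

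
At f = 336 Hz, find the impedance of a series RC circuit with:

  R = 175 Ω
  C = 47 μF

Step 1 — Angular frequency: ω = 2π·f = 2π·336 = 2111 rad/s.
Step 2 — Component impedances:
  R: Z = R = 175 Ω
  C: Z = 1/(jωC) = -j/(ω·C) = 0 - j10.08 Ω
Step 3 — Series combination: Z_total = R + C = 175 - j10.08 Ω = 175.3∠-3.3° Ω.

Z = 175 - j10.08 Ω = 175.3∠-3.3° Ω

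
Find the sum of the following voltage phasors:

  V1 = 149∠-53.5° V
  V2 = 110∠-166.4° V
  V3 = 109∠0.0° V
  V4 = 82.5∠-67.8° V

Step 1 — Convert each phasor to rectangular form:
  V1 = 149·(cos(-53.5°) + j·sin(-53.5°)) = 88.63 - j119.8 V
  V2 = 110·(cos(-166.4°) + j·sin(-166.4°)) = -106.9 - j25.87 V
  V3 = 109·(cos(0.0°) + j·sin(0.0°)) = 109 V
  V4 = 82.5·(cos(-67.8°) + j·sin(-67.8°)) = 31.17 - j76.38 V
Step 2 — Sum components: V_total = 121.9 - j222 V.
Step 3 — Convert to polar: |V_total| = 253.3 V, ∠V_total = -61.2°.

V_total = 253.3∠-61.2° V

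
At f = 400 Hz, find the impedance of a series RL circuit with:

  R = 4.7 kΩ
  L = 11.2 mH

Step 1 — Angular frequency: ω = 2π·f = 2π·400 = 2513 rad/s.
Step 2 — Component impedances:
  R: Z = R = 4700 Ω
  L: Z = jωL = j·2513·0.0112 = 0 + j28.15 Ω
Step 3 — Series combination: Z_total = R + L = 4700 + j28.15 Ω = 4700∠0.3° Ω.

Z = 4700 + j28.15 Ω = 4700∠0.3° Ω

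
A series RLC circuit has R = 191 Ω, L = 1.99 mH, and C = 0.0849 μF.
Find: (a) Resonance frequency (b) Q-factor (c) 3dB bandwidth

Step 1 — Resonance: ω₀ = 1/√(LC) = 1/√(0.00199·8.49e-08) = 7.693e+04 rad/s.
Step 2 — f₀ = ω₀/(2π) = 1.224e+04 Hz.
Step 3 — Series Q: Q = ω₀L/R = 7.693e+04·0.00199/191 = 0.8016.
Step 4 — Bandwidth: Δω = ω₀/Q = 9.598e+04 rad/s; BW = Δω/(2π) = 1.528e+04 Hz.

(a) f₀ = 1.224e+04 Hz  (b) Q = 0.8016  (c) BW = 1.528e+04 Hz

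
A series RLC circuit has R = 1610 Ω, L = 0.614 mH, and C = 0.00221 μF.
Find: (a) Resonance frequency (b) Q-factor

Step 1 — Resonance condition Im(Z)=0 gives ω₀ = 1/√(LC).
Step 2 — ω₀ = 1/√(0.000614·2.21e-09) = 8.585e+05 rad/s.
Step 3 — f₀ = ω₀/(2π) = 1.366e+05 Hz.
Step 4 — Series Q: Q = ω₀L/R = 8.585e+05·0.000614/1610 = 0.3274.

(a) f₀ = 1.366e+05 Hz  (b) Q = 0.3274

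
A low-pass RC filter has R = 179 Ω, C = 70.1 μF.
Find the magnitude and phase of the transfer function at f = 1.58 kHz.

Step 1 — Angular frequency: ω = 2π·1580 = 9927 rad/s.
Step 2 — Transfer function: H(jω) = 1/(1 + jωRC).
Step 3 — Denominator: 1 + jωRC = 1 + j·9927·179·7.01e-05 = 1 + j124.6.
Step 4 — H = 6.444e-05 - j0.008027.
Step 5 — Magnitude: |H| = 0.008027 (-41.9 dB); phase: φ = -89.5°.

|H| = 0.008027 (-41.9 dB), φ = -89.5°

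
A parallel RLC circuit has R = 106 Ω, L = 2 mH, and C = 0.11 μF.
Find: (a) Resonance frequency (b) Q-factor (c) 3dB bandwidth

Step 1 — Resonance: ω₀ = 1/√(LC) = 1/√(0.002·1.1e-07) = 6.742e+04 rad/s.
Step 2 — f₀ = ω₀/(2π) = 1.073e+04 Hz.
Step 3 — Parallel Q: Q = R/(ω₀L) = 106/(6.742e+04·0.002) = 0.7861.
Step 4 — Bandwidth: Δω = ω₀/Q = 8.576e+04 rad/s; BW = Δω/(2π) = 1.365e+04 Hz.

(a) f₀ = 1.073e+04 Hz  (b) Q = 0.7861  (c) BW = 1.365e+04 Hz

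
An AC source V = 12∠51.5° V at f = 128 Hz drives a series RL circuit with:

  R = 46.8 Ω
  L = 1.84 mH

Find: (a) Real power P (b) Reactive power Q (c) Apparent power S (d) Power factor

Step 1 — Angular frequency: ω = 2π·f = 2π·128 = 804.2 rad/s.
Step 2 — Component impedances:
  R: Z = R = 46.8 Ω
  L: Z = jωL = j·804.2·0.00184 = 0 + j1.48 Ω
Step 3 — Series combination: Z_total = R + L = 46.8 + j1.48 Ω = 46.82∠1.8° Ω.
Step 4 — Source phasor: V = 12∠51.5° V = 7.47 + j9.391 V.
Step 5 — Current: I = V / Z = 0.1658 + j0.1954 A = 0.2563∠49.7° A.
Step 6 — Complex power: S = V·I* = 3.074 + j0.0972 VA.
Step 7 — Real power: P = Re(S) = 3.074 W.
Step 8 — Reactive power: Q = Im(S) = 0.0972 VAR.
Step 9 — Apparent power: |S| = 3.075 VA.
Step 10 — Power factor: PF = P/|S| = 0.9995 (lagging).

(a) P = 3.074 W  (b) Q = 0.0972 VAR  (c) S = 3.075 VA  (d) PF = 0.9995 (lagging)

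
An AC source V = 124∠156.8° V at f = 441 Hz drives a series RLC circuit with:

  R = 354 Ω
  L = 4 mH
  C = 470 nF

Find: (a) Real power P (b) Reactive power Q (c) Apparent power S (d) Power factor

Step 1 — Angular frequency: ω = 2π·f = 2π·441 = 2771 rad/s.
Step 2 — Component impedances:
  R: Z = R = 354 Ω
  L: Z = jωL = j·2771·0.004 = 0 + j11.08 Ω
  C: Z = 1/(jωC) = -j/(ω·C) = 0 - j767.9 Ω
Step 3 — Series combination: Z_total = R + L + C = 354 - j756.8 Ω = 835.5∠-64.9° Ω.
Step 4 — Source phasor: V = 124∠156.8° V = -114 + j48.85 V.
Step 5 — Current: I = V / Z = -0.1108 - j0.09879 A = 0.1484∠-138.3° A.
Step 6 — Complex power: S = V·I* = 7.798 - j16.67 VA.
Step 7 — Real power: P = Re(S) = 7.798 W.
Step 8 — Reactive power: Q = Im(S) = -16.67 VAR.
Step 9 — Apparent power: |S| = 18.4 VA.
Step 10 — Power factor: PF = P/|S| = 0.4237 (leading).

(a) P = 7.798 W  (b) Q = -16.67 VAR  (c) S = 18.4 VA  (d) PF = 0.4237 (leading)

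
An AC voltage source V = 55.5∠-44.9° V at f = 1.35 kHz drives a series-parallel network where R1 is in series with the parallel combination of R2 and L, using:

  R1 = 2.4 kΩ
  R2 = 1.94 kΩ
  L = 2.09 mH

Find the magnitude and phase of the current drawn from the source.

Step 1 — Angular frequency: ω = 2π·f = 2π·1350 = 8482 rad/s.
Step 2 — Component impedances:
  R1: Z = R = 2400 Ω
  R2: Z = R = 1940 Ω
  L: Z = jωL = j·8482·0.00209 = 0 + j17.73 Ω
Step 3 — Parallel branch: R2 || L = 1/(1/R2 + 1/L) = 0.162 + j17.73 Ω.
Step 4 — Series with R1: Z_total = R1 + (R2 || L) = 2400 + j17.73 Ω = 2400∠0.4° Ω.
Step 5 — Source phasor: V = 55.5∠-44.9° V = 39.31 - j39.18 V.
Step 6 — Ohm's law: I = V / Z_total = (39.31 - j39.18) / (2400 + j17.73) = 0.01626 - j0.01644 A.
Step 7 — Convert to polar: |I| = 0.02312 A, ∠I = -45.3°.

I = 0.02312∠-45.3° A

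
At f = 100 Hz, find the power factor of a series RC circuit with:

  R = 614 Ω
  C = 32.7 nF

Step 1 — Angular frequency: ω = 2π·f = 2π·100 = 628.3 rad/s.
Step 2 — Component impedances:
  R: Z = R = 614 Ω
  C: Z = 1/(jωC) = -j/(ω·C) = 0 - j4.867e+04 Ω
Step 3 — Series combination: Z_total = R + C = 614 - j4.867e+04 Ω = 4.868e+04∠-89.3° Ω.
Step 4 — Power factor: PF = cos(φ) = Re(Z)/|Z| = 614/4.868e+04 = 0.01261.
Step 5 — Type: Im(Z) = -4.867e+04 ⇒ leading (phase φ = -89.3°).

PF = 0.01261 (leading, φ = -89.3°)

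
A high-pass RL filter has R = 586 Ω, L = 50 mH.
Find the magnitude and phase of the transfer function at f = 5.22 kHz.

Step 1 — Angular frequency: ω = 2π·5220 = 3.28e+04 rad/s.
Step 2 — Transfer function: H(jω) = jωL/(R + jωL).
Step 3 — Numerator jωL = j·1640; denominator R + jωL = 586 + j1640.
Step 4 — H = 0.8868 + j0.3169.
Step 5 — Magnitude: |H| = 0.9417 (-0.5 dB); phase: φ = 19.7°.

|H| = 0.9417 (-0.5 dB), φ = 19.7°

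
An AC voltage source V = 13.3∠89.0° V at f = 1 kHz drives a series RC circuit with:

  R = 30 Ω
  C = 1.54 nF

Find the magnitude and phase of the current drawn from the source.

Step 1 — Angular frequency: ω = 2π·f = 2π·1000 = 6283 rad/s.
Step 2 — Component impedances:
  R: Z = R = 30 Ω
  C: Z = 1/(jωC) = -j/(ω·C) = 0 - j1.033e+05 Ω
Step 3 — Series combination: Z_total = R + C = 30 - j1.033e+05 Ω = 1.033e+05∠-90.0° Ω.
Step 4 — Source phasor: V = 13.3∠89.0° V = 0.2321 + j13.3 V.
Step 5 — Ohm's law: I = V / Z_total = (0.2321 + j13.3) / (30 - j1.033e+05) = -0.0001287 + j2.283e-06 A.
Step 6 — Convert to polar: |I| = 0.0001287 A, ∠I = 179.0°.

I = 0.0001287∠179.0° A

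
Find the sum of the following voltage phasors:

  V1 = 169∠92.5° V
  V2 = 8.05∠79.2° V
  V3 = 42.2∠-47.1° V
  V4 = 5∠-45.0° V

Step 1 — Convert each phasor to rectangular form:
  V1 = 169·(cos(92.5°) + j·sin(92.5°)) = -7.372 + j168.8 V
  V2 = 8.05·(cos(79.2°) + j·sin(79.2°)) = 1.508 + j7.907 V
  V3 = 42.2·(cos(-47.1°) + j·sin(-47.1°)) = 28.73 - j30.91 V
  V4 = 5·(cos(-45.0°) + j·sin(-45.0°)) = 3.536 - j3.536 V
Step 2 — Sum components: V_total = 26.4 + j142.3 V.
Step 3 — Convert to polar: |V_total| = 144.7 V, ∠V_total = 79.5°.

V_total = 144.7∠79.5° V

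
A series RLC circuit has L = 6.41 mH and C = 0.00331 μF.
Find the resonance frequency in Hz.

Step 1 — Resonance condition Im(Z)=0 gives ω₀ = 1/√(LC).
Step 2 — ω₀ = 1/√(0.00641·3.31e-09) = 2.171e+05 rad/s.
Step 3 — f₀ = ω₀/(2π) = 3.455e+04 Hz.

f₀ = 3.455e+04 Hz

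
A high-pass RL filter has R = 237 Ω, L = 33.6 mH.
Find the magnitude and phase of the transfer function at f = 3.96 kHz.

Step 1 — Angular frequency: ω = 2π·3960 = 2.488e+04 rad/s.
Step 2 — Transfer function: H(jω) = jωL/(R + jωL).
Step 3 — Numerator jωL = j·836; denominator R + jωL = 237 + j836.
Step 4 — H = 0.9256 + j0.2624.
Step 5 — Magnitude: |H| = 0.9621 (-0.3 dB); phase: φ = 15.8°.

|H| = 0.9621 (-0.3 dB), φ = 15.8°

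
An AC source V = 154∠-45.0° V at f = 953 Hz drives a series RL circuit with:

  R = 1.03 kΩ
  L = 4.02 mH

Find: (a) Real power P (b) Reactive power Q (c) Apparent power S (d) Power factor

Step 1 — Angular frequency: ω = 2π·f = 2π·953 = 5988 rad/s.
Step 2 — Component impedances:
  R: Z = R = 1030 Ω
  L: Z = jωL = j·5988·0.00402 = 0 + j24.07 Ω
Step 3 — Series combination: Z_total = R + L = 1030 + j24.07 Ω = 1030∠1.3° Ω.
Step 4 — Source phasor: V = 154∠-45.0° V = 108.9 - j108.9 V.
Step 5 — Current: I = V / Z = 0.1032 - j0.1081 A = 0.1495∠-46.3° A.
Step 6 — Complex power: S = V·I* = 23.01 + j0.5378 VA.
Step 7 — Real power: P = Re(S) = 23.01 W.
Step 8 — Reactive power: Q = Im(S) = 0.5378 VAR.
Step 9 — Apparent power: |S| = 23.02 VA.
Step 10 — Power factor: PF = P/|S| = 0.9997 (lagging).

(a) P = 23.01 W  (b) Q = 0.5378 VAR  (c) S = 23.02 VA  (d) PF = 0.9997 (lagging)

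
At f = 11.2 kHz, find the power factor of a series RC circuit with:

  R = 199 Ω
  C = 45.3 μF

Step 1 — Angular frequency: ω = 2π·f = 2π·1.12e+04 = 7.037e+04 rad/s.
Step 2 — Component impedances:
  R: Z = R = 199 Ω
  C: Z = 1/(jωC) = -j/(ω·C) = 0 - j0.3137 Ω
Step 3 — Series combination: Z_total = R + C = 199 - j0.3137 Ω = 199∠-0.1° Ω.
Step 4 — Power factor: PF = cos(φ) = Re(Z)/|Z| = 199/199 = 1.
Step 5 — Type: Im(Z) = -0.3137 ⇒ leading (phase φ = -0.1°).

PF = 1 (leading, φ = -0.1°)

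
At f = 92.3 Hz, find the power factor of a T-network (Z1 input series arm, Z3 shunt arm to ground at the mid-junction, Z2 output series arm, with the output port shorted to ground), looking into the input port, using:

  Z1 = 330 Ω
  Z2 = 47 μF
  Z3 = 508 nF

Step 1 — Angular frequency: ω = 2π·f = 2π·92.3 = 579.9 rad/s.
Step 2 — Component impedances:
  Z1: Z = R = 330 Ω
  Z2: Z = 1/(jωC) = -j/(ω·C) = 0 - j36.69 Ω
  Z3: Z = 1/(jωC) = -j/(ω·C) = 0 - j3394 Ω
Step 3 — With the output port shorted to ground, the output series arm Z2 runs from the junction to ground; the shunt arm Z3 also runs from the junction to ground. They appear in parallel: Z3 || Z2 = 0 - j36.3 Ω.
Step 4 — Series with input arm Z1: Z_in = Z1 + (Z3 || Z2) = 330 - j36.3 Ω = 332∠-6.3° Ω.
Step 5 — Power factor: PF = cos(φ) = Re(Z)/|Z| = 330/332 = 0.994.
Step 6 — Type: Im(Z) = -36.3 ⇒ leading (phase φ = -6.3°).

PF = 0.994 (leading, φ = -6.3°)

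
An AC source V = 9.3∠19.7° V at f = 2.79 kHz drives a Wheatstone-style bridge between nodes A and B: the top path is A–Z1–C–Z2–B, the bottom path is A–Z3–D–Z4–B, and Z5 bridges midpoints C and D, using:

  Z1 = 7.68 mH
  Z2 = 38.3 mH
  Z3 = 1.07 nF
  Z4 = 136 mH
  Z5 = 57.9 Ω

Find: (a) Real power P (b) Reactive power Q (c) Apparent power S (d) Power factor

Step 1 — Angular frequency: ω = 2π·f = 2π·2790 = 1.753e+04 rad/s.
Step 2 — Component impedances:
  Z1: Z = jωL = j·1.753e+04·0.00768 = 0 + j134.6 Ω
  Z2: Z = jωL = j·1.753e+04·0.0383 = 0 + j671.4 Ω
  Z3: Z = 1/(jωC) = -j/(ω·C) = 0 - j5.331e+04 Ω
  Z4: Z = jωL = j·1.753e+04·0.136 = 0 + j2384 Ω
  Z5: Z = R = 57.9 Ω
Step 3 — Bridge requires nodal analysis (the Z5 bridge couples midpoints C and D, so the two paths cannot be reduced to a simple series/parallel combination). Setting node B to ground and injecting 1 A at node A, the 3-node admittance system at A, C, D solves to V_A = Z_AB = 2.86 + j658.9 Ω = 658.9∠89.8° Ω.
Step 4 — Source phasor: V = 9.3∠19.7° V = 8.756 + j3.135 V.
Step 5 — Current: I = V / Z = 0.004816 - j0.01327 A = 0.01411∠-70.1° A.
Step 6 — Complex power: S = V·I* = 0.0005697 + j0.1313 VA.
Step 7 — Real power: P = Re(S) = 0.0005697 W.
Step 8 — Reactive power: Q = Im(S) = 0.1313 VAR.
Step 9 — Apparent power: |S| = 0.1313 VA.
Step 10 — Power factor: PF = P/|S| = 0.00434 (lagging).

(a) P = 0.0005697 W  (b) Q = 0.1313 VAR  (c) S = 0.1313 VA  (d) PF = 0.00434 (lagging)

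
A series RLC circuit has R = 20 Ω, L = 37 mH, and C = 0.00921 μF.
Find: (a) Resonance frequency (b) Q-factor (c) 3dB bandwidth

Step 1 — Resonance: ω₀ = 1/√(LC) = 1/√(0.037·9.21e-09) = 5.417e+04 rad/s.
Step 2 — f₀ = ω₀/(2π) = 8622 Hz.
Step 3 — Series Q: Q = ω₀L/R = 5.417e+04·0.037/20 = 100.2.
Step 4 — Bandwidth: Δω = ω₀/Q = 540.5 rad/s; BW = Δω/(2π) = 86.03 Hz.

(a) f₀ = 8622 Hz  (b) Q = 100.2  (c) BW = 86.03 Hz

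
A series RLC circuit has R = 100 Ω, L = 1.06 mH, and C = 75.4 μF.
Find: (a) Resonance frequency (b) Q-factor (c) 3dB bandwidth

Step 1 — Resonance condition Im(Z)=0 gives ω₀ = 1/√(LC).
Step 2 — ω₀ = 1/√(0.00106·7.54e-05) = 3537 rad/s.
Step 3 — f₀ = ω₀/(2π) = 563 Hz.
Step 4 — Series Q: Q = ω₀L/R = 3537·0.00106/100 = 0.03749.
Step 5 — 3dB bandwidth: Δω = ω₀/Q = 9.434e+04 rad/s; BW = Δω/(2π) = 1.501e+04 Hz.

(a) f₀ = 563 Hz  (b) Q = 0.03749  (c) BW = 1.501e+04 Hz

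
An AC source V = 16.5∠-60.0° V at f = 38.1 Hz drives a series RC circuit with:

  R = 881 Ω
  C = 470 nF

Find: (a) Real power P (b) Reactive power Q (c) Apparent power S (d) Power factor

Step 1 — Angular frequency: ω = 2π·f = 2π·38.1 = 239.4 rad/s.
Step 2 — Component impedances:
  R: Z = R = 881 Ω
  C: Z = 1/(jωC) = -j/(ω·C) = 0 - j8888 Ω
Step 3 — Series combination: Z_total = R + C = 881 - j8888 Ω = 8931∠-84.3° Ω.
Step 4 — Source phasor: V = 16.5∠-60.0° V = 8.25 - j14.29 V.
Step 5 — Current: I = V / Z = 0.001683 + j0.0007614 A = 0.001847∠24.3° A.
Step 6 — Complex power: S = V·I* = 0.003007 - j0.03033 VA.
Step 7 — Real power: P = Re(S) = 0.003007 W.
Step 8 — Reactive power: Q = Im(S) = -0.03033 VAR.
Step 9 — Apparent power: |S| = 0.03048 VA.
Step 10 — Power factor: PF = P/|S| = 0.09864 (leading).

(a) P = 0.003007 W  (b) Q = -0.03033 VAR  (c) S = 0.03048 VA  (d) PF = 0.09864 (leading)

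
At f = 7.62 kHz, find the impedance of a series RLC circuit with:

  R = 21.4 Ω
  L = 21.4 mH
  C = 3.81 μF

Step 1 — Angular frequency: ω = 2π·f = 2π·7620 = 4.788e+04 rad/s.
Step 2 — Component impedances:
  R: Z = R = 21.4 Ω
  L: Z = jωL = j·4.788e+04·0.0214 = 0 + j1025 Ω
  C: Z = 1/(jωC) = -j/(ω·C) = 0 - j5.482 Ω
Step 3 — Series combination: Z_total = R + L + C = 21.4 + j1019 Ω = 1019∠88.8° Ω.

Z = 21.4 + j1019 Ω = 1019∠88.8° Ω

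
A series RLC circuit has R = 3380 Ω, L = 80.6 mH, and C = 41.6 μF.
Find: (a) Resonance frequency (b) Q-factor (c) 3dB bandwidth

Step 1 — Resonance: ω₀ = 1/√(LC) = 1/√(0.0806·4.16e-05) = 546.1 rad/s.
Step 2 — f₀ = ω₀/(2π) = 86.92 Hz.
Step 3 — Series Q: Q = ω₀L/R = 546.1·0.0806/3380 = 0.01302.
Step 4 — Bandwidth: Δω = ω₀/Q = 4.194e+04 rad/s; BW = Δω/(2π) = 6674 Hz.

(a) f₀ = 86.92 Hz  (b) Q = 0.01302  (c) BW = 6674 Hz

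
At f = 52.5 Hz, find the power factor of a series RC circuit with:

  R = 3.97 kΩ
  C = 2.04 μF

Step 1 — Angular frequency: ω = 2π·f = 2π·52.5 = 329.9 rad/s.
Step 2 — Component impedances:
  R: Z = R = 3970 Ω
  C: Z = 1/(jωC) = -j/(ω·C) = 0 - j1486 Ω
Step 3 — Series combination: Z_total = R + C = 3970 - j1486 Ω = 4239∠-20.5° Ω.
Step 4 — Power factor: PF = cos(φ) = Re(Z)/|Z| = 3970/4239 = 0.9365.
Step 5 — Type: Im(Z) = -1486 ⇒ leading (phase φ = -20.5°).

PF = 0.9365 (leading, φ = -20.5°)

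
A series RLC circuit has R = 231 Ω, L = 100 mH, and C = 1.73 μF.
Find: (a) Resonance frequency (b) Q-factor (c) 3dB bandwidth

Step 1 — Resonance condition Im(Z)=0 gives ω₀ = 1/√(LC).
Step 2 — ω₀ = 1/√(0.1·1.73e-06) = 2404 rad/s.
Step 3 — f₀ = ω₀/(2π) = 382.6 Hz.
Step 4 — Series Q: Q = ω₀L/R = 2404·0.1/231 = 1.041.
Step 5 — 3dB bandwidth: Δω = ω₀/Q = 2310 rad/s; BW = Δω/(2π) = 367.6 Hz.

(a) f₀ = 382.6 Hz  (b) Q = 1.041  (c) BW = 367.6 Hz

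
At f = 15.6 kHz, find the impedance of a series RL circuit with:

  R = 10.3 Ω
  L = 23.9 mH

Step 1 — Angular frequency: ω = 2π·f = 2π·1.56e+04 = 9.802e+04 rad/s.
Step 2 — Component impedances:
  R: Z = R = 10.3 Ω
  L: Z = jωL = j·9.802e+04·0.0239 = 0 + j2343 Ω
Step 3 — Series combination: Z_total = R + L = 10.3 + j2343 Ω = 2343∠89.7° Ω.

Z = 10.3 + j2343 Ω = 2343∠89.7° Ω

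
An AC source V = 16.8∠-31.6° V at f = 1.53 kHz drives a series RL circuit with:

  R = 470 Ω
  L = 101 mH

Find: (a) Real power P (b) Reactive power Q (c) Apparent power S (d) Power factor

Step 1 — Angular frequency: ω = 2π·f = 2π·1530 = 9613 rad/s.
Step 2 — Component impedances:
  R: Z = R = 470 Ω
  L: Z = jωL = j·9613·0.101 = 0 + j970.9 Ω
Step 3 — Series combination: Z_total = R + L = 470 + j970.9 Ω = 1079∠64.2° Ω.
Step 4 — Source phasor: V = 16.8∠-31.6° V = 14.31 - j8.803 V.
Step 5 — Current: I = V / Z = -0.001566 - j0.0155 A = 0.01557∠-95.8° A.
Step 6 — Complex power: S = V·I* = 0.114 + j0.2355 VA.
Step 7 — Real power: P = Re(S) = 0.114 W.
Step 8 — Reactive power: Q = Im(S) = 0.2355 VAR.
Step 9 — Apparent power: |S| = 0.2616 VA.
Step 10 — Power factor: PF = P/|S| = 0.4357 (lagging).

(a) P = 0.114 W  (b) Q = 0.2355 VAR  (c) S = 0.2616 VA  (d) PF = 0.4357 (lagging)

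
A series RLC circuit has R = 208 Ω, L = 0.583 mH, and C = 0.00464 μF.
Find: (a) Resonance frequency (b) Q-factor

Step 1 — Resonance condition Im(Z)=0 gives ω₀ = 1/√(LC).
Step 2 — ω₀ = 1/√(0.000583·4.64e-09) = 6.08e+05 rad/s.
Step 3 — f₀ = ω₀/(2π) = 9.677e+04 Hz.
Step 4 — Series Q: Q = ω₀L/R = 6.08e+05·0.000583/208 = 1.704.

(a) f₀ = 9.677e+04 Hz  (b) Q = 1.704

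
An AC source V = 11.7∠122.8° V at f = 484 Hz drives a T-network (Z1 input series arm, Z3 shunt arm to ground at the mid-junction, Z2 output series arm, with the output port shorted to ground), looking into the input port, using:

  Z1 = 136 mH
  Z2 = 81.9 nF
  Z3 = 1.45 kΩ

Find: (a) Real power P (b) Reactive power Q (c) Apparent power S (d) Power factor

Step 1 — Angular frequency: ω = 2π·f = 2π·484 = 3041 rad/s.
Step 2 — Component impedances:
  Z1: Z = jωL = j·3041·0.136 = 0 + j413.6 Ω
  Z2: Z = 1/(jωC) = -j/(ω·C) = 0 - j4015 Ω
  Z3: Z = R = 1450 Ω
Step 3 — With the output port shorted to ground, the output series arm Z2 runs from the junction to ground; the shunt arm Z3 also runs from the junction to ground. They appear in parallel: Z3 || Z2 = 1283 - j463.2 Ω.
Step 4 — Series with input arm Z1: Z_in = Z1 + (Z3 || Z2) = 1283 - j49.65 Ω = 1284∠-2.2° Ω.
Step 5 — Source phasor: V = 11.7∠122.8° V = -6.338 + j9.835 V.
Step 6 — Current: I = V / Z = -0.00523 + j0.007465 A = 0.009115∠125.0° A.
Step 7 — Complex power: S = V·I* = 0.1066 - j0.004125 VA.
Step 8 — Real power: P = Re(S) = 0.1066 W.
Step 9 — Reactive power: Q = Im(S) = -0.004125 VAR.
Step 10 — Apparent power: |S| = 0.1066 VA.
Step 11 — Power factor: PF = P/|S| = 0.9993 (leading).

(a) P = 0.1066 W  (b) Q = -0.004125 VAR  (c) S = 0.1066 VA  (d) PF = 0.9993 (leading)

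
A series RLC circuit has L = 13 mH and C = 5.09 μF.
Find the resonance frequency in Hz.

Step 1 — Resonance condition Im(Z)=0 gives ω₀ = 1/√(LC).
Step 2 — ω₀ = 1/√(0.013·5.09e-06) = 3887 rad/s.
Step 3 — f₀ = ω₀/(2π) = 618.7 Hz.

f₀ = 618.7 Hz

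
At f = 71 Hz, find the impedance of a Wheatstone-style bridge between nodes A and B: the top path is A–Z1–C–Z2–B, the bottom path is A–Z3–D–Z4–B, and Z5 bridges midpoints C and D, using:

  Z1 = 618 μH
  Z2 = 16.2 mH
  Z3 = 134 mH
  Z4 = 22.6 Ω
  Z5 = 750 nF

Step 1 — Angular frequency: ω = 2π·f = 2π·71 = 446.1 rad/s.
Step 2 — Component impedances:
  Z1: Z = jωL = j·446.1·0.000618 = 0 + j0.2757 Ω
  Z2: Z = jωL = j·446.1·0.0162 = 0 + j7.227 Ω
  Z3: Z = jωL = j·446.1·0.134 = 0 + j59.78 Ω
  Z4: Z = R = 22.6 Ω
  Z5: Z = 1/(jωC) = -j/(ω·C) = 0 - j2989 Ω
Step 3 — Bridge requires nodal analysis (the Z5 bridge couples midpoints C and D, so the two paths cannot be reduced to a simple series/parallel combination). Setting node B to ground and injecting 1 A at node A, the 3-node admittance system at A, C, D solves to V_A = Z_AB = 0.2448 + j6.761 Ω = 6.765∠87.9° Ω.

Z = 0.2448 + j6.761 Ω = 6.765∠87.9° Ω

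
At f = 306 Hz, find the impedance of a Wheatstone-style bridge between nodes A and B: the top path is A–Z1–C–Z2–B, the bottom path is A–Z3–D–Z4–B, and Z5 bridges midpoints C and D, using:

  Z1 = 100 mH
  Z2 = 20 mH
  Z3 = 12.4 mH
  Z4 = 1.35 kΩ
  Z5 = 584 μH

Step 1 — Angular frequency: ω = 2π·f = 2π·306 = 1923 rad/s.
Step 2 — Component impedances:
  Z1: Z = jωL = j·1923·0.1 = 0 + j192.3 Ω
  Z2: Z = jωL = j·1923·0.02 = 0 + j38.45 Ω
  Z3: Z = jωL = j·1923·0.0124 = 0 + j23.84 Ω
  Z4: Z = R = 1350 Ω
  Z5: Z = jωL = j·1923·0.000584 = 0 + j1.123 Ω
Step 3 — Bridge requires nodal analysis (the Z5 bridge couples midpoints C and D, so the two paths cannot be reduced to a simple series/parallel combination). Setting node B to ground and injecting 1 A at node A, the 3-node admittance system at A, C, D solves to V_A = Z_AB = 1.152 + j60.51 Ω = 60.53∠88.9° Ω.

Z = 1.152 + j60.51 Ω = 60.53∠88.9° Ω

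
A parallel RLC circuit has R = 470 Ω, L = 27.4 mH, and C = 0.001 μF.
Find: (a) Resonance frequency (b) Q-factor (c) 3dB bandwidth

Step 1 — Resonance: ω₀ = 1/√(LC) = 1/√(0.0274·1e-09) = 1.91e+05 rad/s.
Step 2 — f₀ = ω₀/(2π) = 3.04e+04 Hz.
Step 3 — Parallel Q: Q = R/(ω₀L) = 470/(1.91e+05·0.0274) = 0.08979.
Step 4 — Bandwidth: Δω = ω₀/Q = 2.128e+06 rad/s; BW = Δω/(2π) = 3.386e+05 Hz.

(a) f₀ = 3.04e+04 Hz  (b) Q = 0.08979  (c) BW = 3.386e+05 Hz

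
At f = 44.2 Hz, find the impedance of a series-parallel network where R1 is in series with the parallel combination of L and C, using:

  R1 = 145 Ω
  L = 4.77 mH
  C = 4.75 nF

Step 1 — Angular frequency: ω = 2π·f = 2π·44.2 = 277.7 rad/s.
Step 2 — Component impedances:
  R1: Z = R = 145 Ω
  L: Z = jωL = j·277.7·0.00477 = 0 + j1.325 Ω
  C: Z = 1/(jωC) = -j/(ω·C) = 0 - j7.581e+05 Ω
Step 3 — Parallel branch: L || C = 1/(1/L + 1/C) = 0 + j1.325 Ω.
Step 4 — Series with R1: Z_total = R1 + (L || C) = 145 + j1.325 Ω = 145∠0.5° Ω.

Z = 145 + j1.325 Ω = 145∠0.5° Ω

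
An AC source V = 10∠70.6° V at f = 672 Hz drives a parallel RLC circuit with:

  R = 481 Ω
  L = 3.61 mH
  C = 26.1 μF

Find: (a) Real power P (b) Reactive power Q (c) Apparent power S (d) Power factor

Step 1 — Angular frequency: ω = 2π·f = 2π·672 = 4222 rad/s.
Step 2 — Component impedances:
  R: Z = R = 481 Ω
  L: Z = jωL = j·4222·0.00361 = 0 + j15.24 Ω
  C: Z = 1/(jωC) = -j/(ω·C) = 0 - j9.074 Ω
Step 3 — Parallel combination: 1/Z_total = 1/R + 1/L + 1/C; Z_total = 1.043 - j22.37 Ω = 22.4∠-87.3° Ω.
Step 4 — Source phasor: V = 10∠70.6° V = 3.322 + j9.432 V.
Step 5 — Current: I = V / Z = -0.4137 + j0.1677 A = 0.4464∠157.9° A.
Step 6 — Complex power: S = V·I* = 0.2079 - j4.46 VA.
Step 7 — Real power: P = Re(S) = 0.2079 W.
Step 8 — Reactive power: Q = Im(S) = -4.46 VAR.
Step 9 — Apparent power: |S| = 4.464 VA.
Step 10 — Power factor: PF = P/|S| = 0.04657 (leading).

(a) P = 0.2079 W  (b) Q = -4.46 VAR  (c) S = 4.464 VA  (d) PF = 0.04657 (leading)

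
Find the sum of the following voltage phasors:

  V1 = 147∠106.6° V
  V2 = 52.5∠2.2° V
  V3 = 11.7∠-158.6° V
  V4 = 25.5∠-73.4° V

Step 1 — Convert each phasor to rectangular form:
  V1 = 147·(cos(106.6°) + j·sin(106.6°)) = -42 + j140.9 V
  V2 = 52.5·(cos(2.2°) + j·sin(2.2°)) = 52.46 + j2.015 V
  V3 = 11.7·(cos(-158.6°) + j·sin(-158.6°)) = -10.89 - j4.269 V
  V4 = 25.5·(cos(-73.4°) + j·sin(-73.4°)) = 7.285 - j24.44 V
Step 2 — Sum components: V_total = 6.857 + j114.2 V.
Step 3 — Convert to polar: |V_total| = 114.4 V, ∠V_total = 86.6°.

V_total = 114.4∠86.6° V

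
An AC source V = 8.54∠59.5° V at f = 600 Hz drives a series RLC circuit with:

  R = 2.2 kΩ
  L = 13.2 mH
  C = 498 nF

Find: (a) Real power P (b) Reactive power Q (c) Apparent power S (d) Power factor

Step 1 — Angular frequency: ω = 2π·f = 2π·600 = 3770 rad/s.
Step 2 — Component impedances:
  R: Z = R = 2200 Ω
  L: Z = jωL = j·3770·0.0132 = 0 + j49.76 Ω
  C: Z = 1/(jωC) = -j/(ω·C) = 0 - j532.6 Ω
Step 3 — Series combination: Z_total = R + L + C = 2200 - j482.9 Ω = 2252∠-12.4° Ω.
Step 4 — Source phasor: V = 8.54∠59.5° V = 4.334 + j7.358 V.
Step 5 — Current: I = V / Z = 0.001179 + j0.003604 A = 0.003792∠71.9° A.
Step 6 — Complex power: S = V·I* = 0.03163 - j0.006942 VA.
Step 7 — Real power: P = Re(S) = 0.03163 W.
Step 8 — Reactive power: Q = Im(S) = -0.006942 VAR.
Step 9 — Apparent power: |S| = 0.03238 VA.
Step 10 — Power factor: PF = P/|S| = 0.9767 (leading).

(a) P = 0.03163 W  (b) Q = -0.006942 VAR  (c) S = 0.03238 VA  (d) PF = 0.9767 (leading)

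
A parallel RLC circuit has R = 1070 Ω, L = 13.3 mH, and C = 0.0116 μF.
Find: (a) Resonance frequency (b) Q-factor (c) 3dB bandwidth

Step 1 — Resonance: ω₀ = 1/√(LC) = 1/√(0.0133·1.16e-08) = 8.051e+04 rad/s.
Step 2 — f₀ = ω₀/(2π) = 1.281e+04 Hz.
Step 3 — Parallel Q: Q = R/(ω₀L) = 1070/(8.051e+04·0.0133) = 0.9993.
Step 4 — Bandwidth: Δω = ω₀/Q = 8.057e+04 rad/s; BW = Δω/(2π) = 1.282e+04 Hz.

(a) f₀ = 1.281e+04 Hz  (b) Q = 0.9993  (c) BW = 1.282e+04 Hz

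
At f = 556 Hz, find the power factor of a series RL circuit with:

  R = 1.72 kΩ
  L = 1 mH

Step 1 — Angular frequency: ω = 2π·f = 2π·556 = 3493 rad/s.
Step 2 — Component impedances:
  R: Z = R = 1720 Ω
  L: Z = jωL = j·3493·0.001 = 0 + j3.493 Ω
Step 3 — Series combination: Z_total = R + L = 1720 + j3.493 Ω = 1720∠0.1° Ω.
Step 4 — Power factor: PF = cos(φ) = Re(Z)/|Z| = 1720/1720 = 1.
Step 5 — Type: Im(Z) = 3.493 ⇒ lagging (phase φ = 0.1°).

PF = 1 (lagging, φ = 0.1°)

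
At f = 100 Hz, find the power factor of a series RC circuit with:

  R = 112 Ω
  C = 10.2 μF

Step 1 — Angular frequency: ω = 2π·f = 2π·100 = 628.3 rad/s.
Step 2 — Component impedances:
  R: Z = R = 112 Ω
  C: Z = 1/(jωC) = -j/(ω·C) = 0 - j156 Ω
Step 3 — Series combination: Z_total = R + C = 112 - j156 Ω = 192.1∠-54.3° Ω.
Step 4 — Power factor: PF = cos(φ) = Re(Z)/|Z| = 112/192.07 = 0.5831.
Step 5 — Type: Im(Z) = -156 ⇒ leading (phase φ = -54.3°).

PF = 0.5831 (leading, φ = -54.3°)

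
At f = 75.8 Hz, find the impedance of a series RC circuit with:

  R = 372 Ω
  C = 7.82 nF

Step 1 — Angular frequency: ω = 2π·f = 2π·75.8 = 476.3 rad/s.
Step 2 — Component impedances:
  R: Z = R = 372 Ω
  C: Z = 1/(jωC) = -j/(ω·C) = 0 - j2.685e+05 Ω
Step 3 — Series combination: Z_total = R + C = 372 - j2.685e+05 Ω = 2.685e+05∠-89.9° Ω.

Z = 372 - j2.685e+05 Ω = 2.685e+05∠-89.9° Ω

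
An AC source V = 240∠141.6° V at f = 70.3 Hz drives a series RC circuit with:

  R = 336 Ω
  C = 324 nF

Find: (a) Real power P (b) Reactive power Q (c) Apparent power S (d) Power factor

Step 1 — Angular frequency: ω = 2π·f = 2π·70.3 = 441.7 rad/s.
Step 2 — Component impedances:
  R: Z = R = 336 Ω
  C: Z = 1/(jωC) = -j/(ω·C) = 0 - j6987 Ω
Step 3 — Series combination: Z_total = R + C = 336 - j6987 Ω = 6996∠-87.2° Ω.
Step 4 — Source phasor: V = 240∠141.6° V = -188.1 + j149.1 V.
Step 5 — Current: I = V / Z = -0.02258 - j0.02583 A = 0.03431∠-131.2° A.
Step 6 — Complex power: S = V·I* = 0.3955 - j8.224 VA.
Step 7 — Real power: P = Re(S) = 0.3955 W.
Step 8 — Reactive power: Q = Im(S) = -8.224 VAR.
Step 9 — Apparent power: |S| = 8.234 VA.
Step 10 — Power factor: PF = P/|S| = 0.04803 (leading).

(a) P = 0.3955 W  (b) Q = -8.224 VAR  (c) S = 8.234 VA  (d) PF = 0.04803 (leading)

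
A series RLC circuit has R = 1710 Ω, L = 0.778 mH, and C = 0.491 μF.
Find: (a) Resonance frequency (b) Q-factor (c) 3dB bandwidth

Step 1 — Resonance: ω₀ = 1/√(LC) = 1/√(0.000778·4.91e-07) = 5.116e+04 rad/s.
Step 2 — f₀ = ω₀/(2π) = 8143 Hz.
Step 3 — Series Q: Q = ω₀L/R = 5.116e+04·0.000778/1710 = 0.02328.
Step 4 — Bandwidth: Δω = ω₀/Q = 2.198e+06 rad/s; BW = Δω/(2π) = 3.498e+05 Hz.

(a) f₀ = 8143 Hz  (b) Q = 0.02328  (c) BW = 3.498e+05 Hz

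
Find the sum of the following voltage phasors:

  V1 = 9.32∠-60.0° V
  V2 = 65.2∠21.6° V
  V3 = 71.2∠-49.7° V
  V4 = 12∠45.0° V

Step 1 — Convert each phasor to rectangular form:
  V1 = 9.32·(cos(-60.0°) + j·sin(-60.0°)) = 4.66 - j8.071 V
  V2 = 65.2·(cos(21.6°) + j·sin(21.6°)) = 60.62 + j24 V
  V3 = 71.2·(cos(-49.7°) + j·sin(-49.7°)) = 46.05 - j54.3 V
  V4 = 12·(cos(45.0°) + j·sin(45.0°)) = 8.485 + j8.485 V
Step 2 — Sum components: V_total = 119.8 - j29.89 V.
Step 3 — Convert to polar: |V_total| = 123.5 V, ∠V_total = -14.0°.

V_total = 123.5∠-14.0° V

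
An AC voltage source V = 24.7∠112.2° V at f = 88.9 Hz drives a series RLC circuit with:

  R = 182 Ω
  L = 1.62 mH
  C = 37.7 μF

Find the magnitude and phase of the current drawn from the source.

Step 1 — Angular frequency: ω = 2π·f = 2π·88.9 = 558.6 rad/s.
Step 2 — Component impedances:
  R: Z = R = 182 Ω
  L: Z = jωL = j·558.6·0.00162 = 0 + j0.9049 Ω
  C: Z = 1/(jωC) = -j/(ω·C) = 0 - j47.49 Ω
Step 3 — Series combination: Z_total = R + L + C = 182 - j46.58 Ω = 187.9∠-14.4° Ω.
Step 4 — Source phasor: V = 24.7∠112.2° V = -9.333 + j22.87 V.
Step 5 — Ohm's law: I = V / Z_total = (-9.333 + j22.87) / (182 - j46.58) = -0.07831 + j0.1056 A.
Step 6 — Convert to polar: |I| = 0.1315 A, ∠I = 126.6°.

I = 0.1315∠126.6° A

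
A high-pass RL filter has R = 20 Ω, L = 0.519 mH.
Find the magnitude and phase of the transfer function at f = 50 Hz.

Step 1 — Angular frequency: ω = 2π·50 = 314.2 rad/s.
Step 2 — Transfer function: H(jω) = jωL/(R + jωL).
Step 3 — Numerator jωL = j·0.163; denominator R + jωL = 20 + j0.163.
Step 4 — H = 6.646e-05 + j0.008152.
Step 5 — Magnitude: |H| = 0.008152 (-41.8 dB); phase: φ = 89.5°.

|H| = 0.008152 (-41.8 dB), φ = 89.5°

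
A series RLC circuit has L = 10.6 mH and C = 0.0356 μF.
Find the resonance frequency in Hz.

Step 1 — Resonance condition Im(Z)=0 gives ω₀ = 1/√(LC).
Step 2 — ω₀ = 1/√(0.0106·3.56e-08) = 5.148e+04 rad/s.
Step 3 — f₀ = ω₀/(2π) = 8193 Hz.

f₀ = 8193 Hz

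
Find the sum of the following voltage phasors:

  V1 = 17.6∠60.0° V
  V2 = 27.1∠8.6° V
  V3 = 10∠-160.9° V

Step 1 — Convert each phasor to rectangular form:
  V1 = 17.6·(cos(60.0°) + j·sin(60.0°)) = 8.8 + j15.24 V
  V2 = 27.1·(cos(8.6°) + j·sin(8.6°)) = 26.8 + j4.052 V
  V3 = 10·(cos(-160.9°) + j·sin(-160.9°)) = -9.449 - j3.272 V
Step 2 — Sum components: V_total = 26.15 + j16.02 V.
Step 3 — Convert to polar: |V_total| = 30.66 V, ∠V_total = 31.5°.

V_total = 30.66∠31.5° V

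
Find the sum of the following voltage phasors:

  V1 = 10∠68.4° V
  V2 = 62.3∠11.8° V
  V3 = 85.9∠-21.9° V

Step 1 — Convert each phasor to rectangular form:
  V1 = 10·(cos(68.4°) + j·sin(68.4°)) = 3.681 + j9.298 V
  V2 = 62.3·(cos(11.8°) + j·sin(11.8°)) = 60.98 + j12.74 V
  V3 = 85.9·(cos(-21.9°) + j·sin(-21.9°)) = 79.7 - j32.04 V
Step 2 — Sum components: V_total = 144.4 - j10 V.
Step 3 — Convert to polar: |V_total| = 144.7 V, ∠V_total = -4.0°.

V_total = 144.7∠-4.0° V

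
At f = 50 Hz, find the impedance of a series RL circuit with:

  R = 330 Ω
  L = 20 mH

Step 1 — Angular frequency: ω = 2π·f = 2π·50 = 314.2 rad/s.
Step 2 — Component impedances:
  R: Z = R = 330 Ω
  L: Z = jωL = j·314.2·0.02 = 0 + j6.283 Ω
Step 3 — Series combination: Z_total = R + L = 330 + j6.283 Ω = 330.1∠1.1° Ω.

Z = 330 + j6.283 Ω = 330.1∠1.1° Ω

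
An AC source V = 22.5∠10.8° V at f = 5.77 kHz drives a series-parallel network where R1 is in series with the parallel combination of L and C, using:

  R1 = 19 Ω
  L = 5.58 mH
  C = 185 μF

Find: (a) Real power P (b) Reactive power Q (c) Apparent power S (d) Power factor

Step 1 — Angular frequency: ω = 2π·f = 2π·5770 = 3.625e+04 rad/s.
Step 2 — Component impedances:
  R1: Z = R = 19 Ω
  L: Z = jωL = j·3.625e+04·0.00558 = 0 + j202.3 Ω
  C: Z = 1/(jωC) = -j/(ω·C) = 0 - j0.1491 Ω
Step 3 — Parallel branch: L || C = 1/(1/L + 1/C) = 0 - j0.1492 Ω.
Step 4 — Series with R1: Z_total = R1 + (L || C) = 19 - j0.1492 Ω = 19∠-0.4° Ω.
Step 5 — Source phasor: V = 22.5∠10.8° V = 22.1 + j4.216 V.
Step 6 — Current: I = V / Z = 1.161 + j0.231 A = 1.184∠11.2° A.
Step 7 — Complex power: S = V·I* = 26.64 - j0.2092 VA.
Step 8 — Real power: P = Re(S) = 26.64 W.
Step 9 — Reactive power: Q = Im(S) = -0.2092 VAR.
Step 10 — Apparent power: |S| = 26.64 VA.
Step 11 — Power factor: PF = P/|S| = 1 (leading).

(a) P = 26.64 W  (b) Q = -0.2092 VAR  (c) S = 26.64 VA  (d) PF = 1 (leading)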